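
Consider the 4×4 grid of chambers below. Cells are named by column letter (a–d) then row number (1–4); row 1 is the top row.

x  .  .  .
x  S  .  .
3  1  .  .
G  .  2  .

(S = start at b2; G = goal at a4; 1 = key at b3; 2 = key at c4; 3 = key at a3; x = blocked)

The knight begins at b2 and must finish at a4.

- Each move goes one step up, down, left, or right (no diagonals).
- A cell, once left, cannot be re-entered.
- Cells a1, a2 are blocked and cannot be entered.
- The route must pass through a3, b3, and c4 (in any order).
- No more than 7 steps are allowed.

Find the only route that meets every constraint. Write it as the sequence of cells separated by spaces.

b2 c2 c3 c4 b4 b3 a3 a4

The budget equals the shortest possible length, so every move has to be on a shortest route through the required cells.
Route from b2: right to c2, 2× down (reaching c4), left to b4, up to b3, left to a3, down to a4 — 7 moves in all.
Check: all required cells visited; 7 ≤ 7 moves.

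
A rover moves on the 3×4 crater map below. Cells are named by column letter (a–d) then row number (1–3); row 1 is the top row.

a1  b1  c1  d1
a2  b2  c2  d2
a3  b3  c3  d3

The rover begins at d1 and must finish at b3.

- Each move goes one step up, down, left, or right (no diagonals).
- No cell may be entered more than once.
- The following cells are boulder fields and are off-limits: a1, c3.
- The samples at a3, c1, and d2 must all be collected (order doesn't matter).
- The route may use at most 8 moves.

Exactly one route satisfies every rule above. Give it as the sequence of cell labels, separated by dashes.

d1 - d2 - c2 - c1 - b1 - b2 - a2 - a3 - b3

The budget equals the shortest possible length, so every move has to be on a shortest route through the required cells.
Route from d1: down 1 to d2, left 1 to c2, up 1 to c1, left 1 to b1, down 1 to b2, left 1 to a2, down 1 to a3, right 1 to b3 — 8 moves in all.
Check: all required cells visited; 8 ≤ 8 moves.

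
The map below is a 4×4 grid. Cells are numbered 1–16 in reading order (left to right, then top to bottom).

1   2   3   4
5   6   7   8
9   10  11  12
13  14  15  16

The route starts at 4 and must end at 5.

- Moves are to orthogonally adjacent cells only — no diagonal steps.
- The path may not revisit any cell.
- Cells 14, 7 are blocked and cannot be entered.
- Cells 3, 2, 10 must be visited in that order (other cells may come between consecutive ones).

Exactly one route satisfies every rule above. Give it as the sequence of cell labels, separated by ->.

4 -> 3 -> 2 -> 6 -> 10 -> 9 -> 5

The waypoints must appear in the order 3, 2, 10, with no cell reused.
Route from 4: left 2 to 2, down 2 to 10, left 1 to 9, up 1 to 5 — 6 moves in all.
Check: order respected (3 at step 1, 2 at step 2, 10 at step 4).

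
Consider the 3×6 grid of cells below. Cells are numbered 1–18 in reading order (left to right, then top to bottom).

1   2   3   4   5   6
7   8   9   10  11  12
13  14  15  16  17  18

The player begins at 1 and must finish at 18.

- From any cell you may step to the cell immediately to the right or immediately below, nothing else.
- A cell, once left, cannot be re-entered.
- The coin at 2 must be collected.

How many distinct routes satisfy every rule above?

A right/down-only route from 1 to 18 makes exactly 2 down-moves and 5 right-moves in some order.
With no other constraints that would be C(7,2) = 21 routes.
Split at 2 and multiply the segment counts: 1→2: 1; 2→18: 15; product = 15.
That gives 15 routes.

15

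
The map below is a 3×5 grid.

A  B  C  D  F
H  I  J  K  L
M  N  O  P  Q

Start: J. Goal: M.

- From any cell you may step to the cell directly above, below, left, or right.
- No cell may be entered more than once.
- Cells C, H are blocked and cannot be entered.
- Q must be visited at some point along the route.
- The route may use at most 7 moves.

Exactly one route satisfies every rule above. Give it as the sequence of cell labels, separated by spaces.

The budget equals the shortest possible length, so every move has to be on a shortest route through the required cells.
Route from J: 2× right (reaching L), down to Q, 4× left (reaching M) — 7 moves in all.
Check: all required cells visited; 7 ≤ 7 moves.

J K L Q P O N M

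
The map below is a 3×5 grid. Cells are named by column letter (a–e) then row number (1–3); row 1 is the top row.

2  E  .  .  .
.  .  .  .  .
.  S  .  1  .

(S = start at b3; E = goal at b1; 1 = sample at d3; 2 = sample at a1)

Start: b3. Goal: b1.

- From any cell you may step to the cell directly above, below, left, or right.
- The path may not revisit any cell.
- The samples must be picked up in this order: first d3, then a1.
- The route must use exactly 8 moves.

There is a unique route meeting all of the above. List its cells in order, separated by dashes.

b3 - c3 - d3 - d2 - c2 - b2 - a2 - a1 - b1

The waypoints must appear in the order d3, a1, with no cell reused.
Route from b3: 2× right (reaching d3), up to d2, 3× left (reaching a2), up to a1, right to b1 — 8 moves in all.
Check: order respected (1 at step 2, 2 at step 7); 8 moves as required.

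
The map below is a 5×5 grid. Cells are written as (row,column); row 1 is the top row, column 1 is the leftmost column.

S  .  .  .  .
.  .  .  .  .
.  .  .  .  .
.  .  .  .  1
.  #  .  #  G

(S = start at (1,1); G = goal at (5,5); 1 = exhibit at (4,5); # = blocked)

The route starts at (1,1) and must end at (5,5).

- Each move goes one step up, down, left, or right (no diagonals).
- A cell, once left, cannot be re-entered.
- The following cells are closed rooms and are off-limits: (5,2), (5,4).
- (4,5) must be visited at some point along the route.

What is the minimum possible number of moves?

8

Any route passes through (4,5) somewhere between (1,1) and (5,5). Summing Manhattan distances along the two legs ((1,1) → (4,5) → (5,5)) gives a lower bound of 7 + 1 = 8 moves.
A route of 8 moves achieves this: (1,1) → (2,1) → (3,1) → (4,1) → (4,2) → (4,3) → (4,4) → (4,5) → (5,5).
Since 8 matches the lower bound, it is optimal.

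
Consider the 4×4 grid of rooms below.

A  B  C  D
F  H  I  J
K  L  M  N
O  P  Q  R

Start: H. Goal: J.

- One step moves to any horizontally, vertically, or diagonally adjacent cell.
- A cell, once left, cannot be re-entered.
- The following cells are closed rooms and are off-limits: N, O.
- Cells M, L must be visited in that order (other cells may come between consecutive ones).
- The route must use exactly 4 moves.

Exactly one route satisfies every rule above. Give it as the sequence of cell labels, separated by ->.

H -> M -> L -> I -> J

The waypoints must appear in the order M, L, with no cell reused.
Route from H: down-right 1 to M, left 1 to L, up-right 1 to I, right 1 to J — 4 moves in all.
Check: order respected (M at step 1, L at step 2); 4 moves as required.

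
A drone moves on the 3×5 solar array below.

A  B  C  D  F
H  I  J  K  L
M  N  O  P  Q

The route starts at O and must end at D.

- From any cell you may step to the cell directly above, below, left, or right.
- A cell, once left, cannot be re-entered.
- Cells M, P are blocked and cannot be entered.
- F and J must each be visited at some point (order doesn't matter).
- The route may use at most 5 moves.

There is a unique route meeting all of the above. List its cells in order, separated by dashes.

O - J - K - L - F - D

Any route must reach F and J and still end at D within 5 moves, so the order of the required stops is forced.
Route from O: up to J, 2× right (reaching L), up to F, left to D — 5 moves in all.
Check: all required cells visited; 5 ≤ 5 moves.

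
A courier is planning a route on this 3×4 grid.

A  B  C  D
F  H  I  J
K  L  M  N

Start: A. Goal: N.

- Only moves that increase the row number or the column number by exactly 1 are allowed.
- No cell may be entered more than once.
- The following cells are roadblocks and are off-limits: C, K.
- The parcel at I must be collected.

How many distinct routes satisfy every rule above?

A right/down-only route from A to N makes exactly 2 down-moves and 3 right-moves in some order.
With no other constraints that would be C(5,2) = 10 routes.
Split at I and multiply the segment counts (each segment already excludes blocked cells): A→I: 2; I→N: 2; product = 4.
That gives 4 routes.

4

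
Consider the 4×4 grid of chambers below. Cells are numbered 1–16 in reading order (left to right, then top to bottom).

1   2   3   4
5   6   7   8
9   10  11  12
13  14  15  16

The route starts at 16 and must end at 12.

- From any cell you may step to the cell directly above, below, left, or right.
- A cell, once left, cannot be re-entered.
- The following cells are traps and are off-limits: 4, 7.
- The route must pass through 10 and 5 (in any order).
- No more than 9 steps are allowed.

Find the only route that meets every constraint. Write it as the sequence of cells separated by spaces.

16 15 14 13 9 5 6 10 11 12

The budget equals the shortest possible length, so every move has to be on a shortest route through the required cells.
Route from 16: left 3 to 13, up 2 to 5, right 1 to 6, down 1 to 10, right 2 to 12 — 9 moves in all.
Check: all required cells visited; 9 ≤ 9 moves.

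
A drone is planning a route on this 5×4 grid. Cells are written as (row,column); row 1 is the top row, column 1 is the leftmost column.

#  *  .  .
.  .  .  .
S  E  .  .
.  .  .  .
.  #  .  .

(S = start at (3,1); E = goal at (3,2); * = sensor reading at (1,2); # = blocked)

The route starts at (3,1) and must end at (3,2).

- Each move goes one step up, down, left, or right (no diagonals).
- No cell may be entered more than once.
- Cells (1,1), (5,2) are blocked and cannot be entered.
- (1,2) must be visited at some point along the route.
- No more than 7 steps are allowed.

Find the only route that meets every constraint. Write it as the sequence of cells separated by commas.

The budget equals the shortest possible length, so every move has to be on a shortest route through the required cells.
Route from (3,1): up to (2,1), right to (2,2), up to (1,2), right to (1,3), 2× down (reaching (3,3)), left to (3,2) — 7 moves in all.
Check: all required cells visited; 7 ≤ 7 moves.

(3,1), (2,1), (2,2), (1,2), (1,3), (2,3), (3,3), (3,2)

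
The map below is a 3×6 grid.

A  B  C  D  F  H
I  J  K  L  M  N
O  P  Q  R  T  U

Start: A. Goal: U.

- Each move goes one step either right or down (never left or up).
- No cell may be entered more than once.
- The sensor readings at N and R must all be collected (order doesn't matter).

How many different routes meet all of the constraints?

0

A right/down-only route from A to U makes exactly 2 down-moves and 5 right-moves in some order.
With no other constraints that would be C(7,2) = 21 routes.
R is below but to the left of N: going N → R would need a leftward move and R → N an upward move, so no right/down-only route can visit both required cells.
No route satisfies every constraint, so the count is 0.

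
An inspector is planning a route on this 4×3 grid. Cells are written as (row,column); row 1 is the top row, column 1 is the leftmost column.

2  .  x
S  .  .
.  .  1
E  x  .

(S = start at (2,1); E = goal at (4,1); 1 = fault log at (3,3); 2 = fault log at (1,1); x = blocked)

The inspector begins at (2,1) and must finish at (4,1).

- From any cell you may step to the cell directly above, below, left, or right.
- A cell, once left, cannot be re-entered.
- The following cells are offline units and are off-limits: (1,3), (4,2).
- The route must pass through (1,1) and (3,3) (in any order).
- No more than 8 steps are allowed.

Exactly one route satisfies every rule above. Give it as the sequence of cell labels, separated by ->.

Any route must reach (1,1) and (3,3) and still end at (4,1) within 8 moves, so the order of the required stops is forced.
Route from (2,1): up to (1,1), right to (1,2), down to (2,2), right to (2,3), down to (3,3), 2× left (reaching (3,1)), down to (4,1) — 8 moves in all.
Check: all required cells visited; 8 ≤ 8 moves.

(2,1) -> (1,1) -> (1,2) -> (2,2) -> (2,3) -> (3,3) -> (3,2) -> (3,1) -> (4,1)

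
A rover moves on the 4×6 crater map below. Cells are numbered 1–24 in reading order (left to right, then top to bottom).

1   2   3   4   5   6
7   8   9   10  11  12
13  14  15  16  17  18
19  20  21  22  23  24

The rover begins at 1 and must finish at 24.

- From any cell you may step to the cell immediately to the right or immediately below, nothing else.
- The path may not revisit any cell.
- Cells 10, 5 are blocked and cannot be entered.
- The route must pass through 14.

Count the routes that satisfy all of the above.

A right/down-only route from 1 to 24 makes exactly 3 down-moves and 5 right-moves in some order.
With no other constraints that would be C(8,3) = 56 routes.
Split at 14 and multiply the segment counts (each segment already excludes blocked cells): 1→14: 3; 14→24: 5; product = 15.
That gives 15 routes.

15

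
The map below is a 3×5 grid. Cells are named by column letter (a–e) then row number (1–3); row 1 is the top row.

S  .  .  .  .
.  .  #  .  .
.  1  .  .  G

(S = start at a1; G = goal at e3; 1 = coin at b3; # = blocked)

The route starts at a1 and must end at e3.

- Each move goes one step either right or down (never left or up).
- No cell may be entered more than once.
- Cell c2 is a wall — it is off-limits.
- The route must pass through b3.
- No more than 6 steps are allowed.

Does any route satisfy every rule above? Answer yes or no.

yes

One route that works: a1 → a2 → a3 → b3 → c3 → d3 → e3.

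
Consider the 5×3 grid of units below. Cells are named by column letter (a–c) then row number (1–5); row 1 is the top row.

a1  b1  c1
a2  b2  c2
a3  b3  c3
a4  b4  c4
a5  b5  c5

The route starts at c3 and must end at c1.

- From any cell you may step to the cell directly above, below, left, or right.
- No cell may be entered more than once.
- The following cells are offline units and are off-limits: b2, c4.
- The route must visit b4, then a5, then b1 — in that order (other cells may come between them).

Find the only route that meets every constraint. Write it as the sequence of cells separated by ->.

The waypoints must appear in the order b4, a5, b1, with no cell reused.
Route from c3: left to b3, 2× down (reaching b5), left to a5, 4× up (reaching a1), 2× right (reaching c1) — 10 moves in all.
Check: order respected (b4 at step 2, a5 at step 4, b1 at step 9).

c3 -> b3 -> b4 -> b5 -> a5 -> a4 -> a3 -> a2 -> a1 -> b1 -> c1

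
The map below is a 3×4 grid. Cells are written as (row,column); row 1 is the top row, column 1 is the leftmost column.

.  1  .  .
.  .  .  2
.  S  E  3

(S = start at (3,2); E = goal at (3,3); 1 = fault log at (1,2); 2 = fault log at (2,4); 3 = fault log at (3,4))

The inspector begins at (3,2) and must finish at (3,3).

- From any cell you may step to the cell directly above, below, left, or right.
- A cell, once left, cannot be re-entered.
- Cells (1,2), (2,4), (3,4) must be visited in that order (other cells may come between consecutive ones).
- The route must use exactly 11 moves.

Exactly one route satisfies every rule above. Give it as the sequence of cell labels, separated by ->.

The waypoints must appear in the order (1,2), (2,4), (3,4), with no cell reused.
Route from (3,2): left to (3,1), 2× up (reaching (1,1)), right to (1,2), down to (2,2), right to (2,3), up to (1,3), right to (1,4), 2× down (reaching (3,4)), left to (3,3) — 11 moves in all.
Check: order respected (1 at step 4, 2 at step 9, 3 at step 10); 11 moves as required.

(3,2) -> (3,1) -> (2,1) -> (1,1) -> (1,2) -> (2,2) -> (2,3) -> (1,3) -> (1,4) -> (2,4) -> (3,4) -> (3,3)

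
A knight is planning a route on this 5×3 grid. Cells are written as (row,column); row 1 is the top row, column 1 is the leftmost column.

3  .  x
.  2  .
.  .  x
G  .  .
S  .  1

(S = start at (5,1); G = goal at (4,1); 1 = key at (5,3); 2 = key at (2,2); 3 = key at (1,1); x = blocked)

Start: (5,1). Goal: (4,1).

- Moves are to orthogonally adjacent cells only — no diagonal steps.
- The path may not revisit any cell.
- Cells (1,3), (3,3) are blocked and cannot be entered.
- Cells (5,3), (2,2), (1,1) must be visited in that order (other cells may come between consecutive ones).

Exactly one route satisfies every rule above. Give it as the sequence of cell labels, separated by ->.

The waypoints must appear in the order (5,3), (2,2), (1,1), with no cell reused.
Route from (5,1): right 2 to (5,3), up 1 to (4,3), left 1 to (4,2), up 3 to (1,2), left 1 to (1,1), down 3 to (4,1) — 11 moves in all.
Check: order respected (1 at step 2, 2 at step 6, 3 at step 8).

(5,1) -> (5,2) -> (5,3) -> (4,3) -> (4,2) -> (3,2) -> (2,2) -> (1,2) -> (1,1) -> (2,1) -> (3,1) -> (4,1)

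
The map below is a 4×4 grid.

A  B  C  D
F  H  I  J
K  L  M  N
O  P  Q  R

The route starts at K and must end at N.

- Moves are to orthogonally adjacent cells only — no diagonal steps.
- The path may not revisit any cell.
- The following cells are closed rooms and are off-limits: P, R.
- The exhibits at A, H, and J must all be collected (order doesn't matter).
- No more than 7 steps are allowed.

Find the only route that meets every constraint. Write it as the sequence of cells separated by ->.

K -> F -> A -> B -> H -> I -> J -> N

The budget equals the shortest possible length, so every move has to be on a shortest route through the required cells.
Route from K: 2× up (reaching A), right to B, down to H, 2× right (reaching J), down to N — 7 moves in all.
Check: all required cells visited; 7 ≤ 7 moves.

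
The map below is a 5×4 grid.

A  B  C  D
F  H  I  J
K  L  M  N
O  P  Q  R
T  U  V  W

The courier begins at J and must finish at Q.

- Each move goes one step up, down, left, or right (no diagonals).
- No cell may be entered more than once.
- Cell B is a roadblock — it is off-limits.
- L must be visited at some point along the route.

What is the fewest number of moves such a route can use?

5

Any route passes through L somewhere between J and Q. Summing Manhattan distances along the two legs (J → L → Q) gives a lower bound of 3 + 2 = 5 moves.
A route of 5 moves achieves this: J → N → M → L → P → Q.
Since 5 matches the lower bound, it is optimal.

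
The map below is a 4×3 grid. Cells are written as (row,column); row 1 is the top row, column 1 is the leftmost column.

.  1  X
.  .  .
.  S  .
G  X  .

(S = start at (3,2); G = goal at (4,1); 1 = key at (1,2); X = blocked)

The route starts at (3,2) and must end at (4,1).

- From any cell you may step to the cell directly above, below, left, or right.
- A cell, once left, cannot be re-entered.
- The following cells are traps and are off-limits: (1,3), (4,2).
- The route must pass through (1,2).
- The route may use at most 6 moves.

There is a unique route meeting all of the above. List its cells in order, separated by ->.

(3,2) -> (2,2) -> (1,2) -> (1,1) -> (2,1) -> (3,1) -> (4,1)

The budget equals the shortest possible length, so every move has to be on a shortest route through the required cells.
Route from (3,2): up 2 to (1,2), left 1 to (1,1), down 3 to (4,1) — 6 moves in all.
Check: all required cells visited; 6 ≤ 6 moves.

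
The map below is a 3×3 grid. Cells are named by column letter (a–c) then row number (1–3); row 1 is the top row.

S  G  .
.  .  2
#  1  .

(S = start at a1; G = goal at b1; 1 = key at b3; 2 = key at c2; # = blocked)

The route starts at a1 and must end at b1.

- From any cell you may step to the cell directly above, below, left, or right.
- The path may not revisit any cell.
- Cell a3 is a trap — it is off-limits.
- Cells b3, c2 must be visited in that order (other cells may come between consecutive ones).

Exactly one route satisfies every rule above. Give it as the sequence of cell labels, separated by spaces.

The waypoints must appear in the order b3, c2, with no cell reused.
Route from a1: down to a2, right to b2, down to b3, right to c3, 2× up (reaching c1), left to b1 — 7 moves in all.
Check: order respected (1 at step 3, 2 at step 5).

a1 a2 b2 b3 c3 c2 c1 b1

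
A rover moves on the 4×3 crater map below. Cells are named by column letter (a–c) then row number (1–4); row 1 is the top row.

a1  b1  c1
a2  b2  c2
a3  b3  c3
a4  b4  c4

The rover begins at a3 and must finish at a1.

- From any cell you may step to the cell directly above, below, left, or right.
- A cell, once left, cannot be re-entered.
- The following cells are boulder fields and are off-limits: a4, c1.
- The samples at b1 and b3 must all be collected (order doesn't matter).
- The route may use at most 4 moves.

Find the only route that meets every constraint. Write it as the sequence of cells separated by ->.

The budget equals the shortest possible length, so every move has to be on a shortest route through the required cells.
Route from a3: right to b3, 2× up (reaching b1), left to a1 — 4 moves in all.
Check: all required cells visited; 4 ≤ 4 moves.

a3 -> b3 -> b2 -> b1 -> a1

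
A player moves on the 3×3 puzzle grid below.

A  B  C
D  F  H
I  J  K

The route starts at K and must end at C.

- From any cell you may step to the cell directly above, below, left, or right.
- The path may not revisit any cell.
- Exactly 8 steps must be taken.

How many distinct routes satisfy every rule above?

Need simple routes of exactly 8 moves from K to C (Manhattan distance 2, so 3 moves are spent on a detour and 3 undoing it).
Enumerating: K H F J I D A B C | K J I D A B F H C.
That gives 2 routes.

2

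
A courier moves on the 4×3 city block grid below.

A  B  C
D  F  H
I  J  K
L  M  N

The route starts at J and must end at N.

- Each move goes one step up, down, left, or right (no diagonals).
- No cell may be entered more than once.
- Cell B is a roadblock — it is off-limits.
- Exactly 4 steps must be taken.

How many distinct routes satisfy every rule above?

2

Need simple routes of exactly 4 moves from J to N (Manhattan distance 2, so 1 moves are spent on a detour and 1 undoing it).
Enumerating: J F H K N | J I L M N.
That gives 2 routes.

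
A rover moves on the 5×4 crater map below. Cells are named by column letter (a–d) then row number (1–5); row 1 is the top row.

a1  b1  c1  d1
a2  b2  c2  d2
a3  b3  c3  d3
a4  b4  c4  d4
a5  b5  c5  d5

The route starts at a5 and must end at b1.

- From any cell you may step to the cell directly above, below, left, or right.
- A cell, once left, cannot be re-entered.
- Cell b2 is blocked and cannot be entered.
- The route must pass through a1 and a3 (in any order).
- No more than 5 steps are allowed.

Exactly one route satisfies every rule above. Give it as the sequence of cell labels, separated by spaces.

a5 a4 a3 a2 a1 b1

The budget equals the shortest possible length, so every move has to be on a shortest route through the required cells.
Route from a5: 4× up (reaching a1), right to b1 — 5 moves in all.
Check: all required cells visited; 5 ≤ 5 moves.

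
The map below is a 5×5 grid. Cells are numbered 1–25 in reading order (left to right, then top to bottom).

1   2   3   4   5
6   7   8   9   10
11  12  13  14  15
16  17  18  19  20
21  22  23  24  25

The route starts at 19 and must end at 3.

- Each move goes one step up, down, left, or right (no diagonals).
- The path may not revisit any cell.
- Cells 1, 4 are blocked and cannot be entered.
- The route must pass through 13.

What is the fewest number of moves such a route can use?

Any route passes through 13 somewhere between 19 and 3. Summing Manhattan distances along the two legs (19 → 13 → 3) gives a lower bound of 2 + 2 = 4 moves.
A route of 4 moves achieves this: 19 → 14 → 13 → 8 → 3.
Since 4 matches the lower bound, it is optimal.

4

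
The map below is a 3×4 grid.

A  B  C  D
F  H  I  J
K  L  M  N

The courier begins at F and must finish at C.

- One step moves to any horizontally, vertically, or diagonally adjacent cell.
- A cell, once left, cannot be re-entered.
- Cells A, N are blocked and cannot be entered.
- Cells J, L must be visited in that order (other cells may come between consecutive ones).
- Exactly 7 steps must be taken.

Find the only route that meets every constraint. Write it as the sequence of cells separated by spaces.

F B I J M L H C

The waypoints must appear in the order J, L, with no cell reused.
Route from F: up-right to B, down-right to I, right to J, down-left to M, left to L, up to H, up-right to C — 7 moves in all.
Check: order respected (J at step 3, L at step 5); 7 moves as required.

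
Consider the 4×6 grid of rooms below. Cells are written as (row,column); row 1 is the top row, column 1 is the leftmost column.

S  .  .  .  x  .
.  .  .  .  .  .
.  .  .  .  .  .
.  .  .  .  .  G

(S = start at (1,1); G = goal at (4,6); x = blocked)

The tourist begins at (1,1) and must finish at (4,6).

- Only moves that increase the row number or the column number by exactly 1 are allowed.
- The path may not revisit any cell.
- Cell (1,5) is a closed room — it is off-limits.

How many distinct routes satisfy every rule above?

52

A right/down-only route from (1,1) to (4,6) makes exactly 3 down-moves and 5 right-moves in some order.
With no other constraints that would be C(8,3) = 56 routes.
Subtract routes through each blocked cell (inclusion–exclusion for overlaps): − through (1,5): 4 → 52.
That gives 52 routes.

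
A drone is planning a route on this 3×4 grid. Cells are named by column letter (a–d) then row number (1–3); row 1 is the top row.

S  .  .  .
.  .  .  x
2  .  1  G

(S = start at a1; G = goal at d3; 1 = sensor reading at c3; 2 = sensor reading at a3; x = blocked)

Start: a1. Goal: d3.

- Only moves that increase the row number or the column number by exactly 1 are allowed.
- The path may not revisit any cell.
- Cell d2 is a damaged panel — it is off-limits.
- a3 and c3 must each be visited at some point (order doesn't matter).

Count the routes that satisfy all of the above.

A right/down-only route from a1 to d3 makes exactly 2 down-moves and 3 right-moves in some order.
With no other constraints that would be C(5,2) = 10 routes.
A monotone route can only reach the required cells in the order a3, c3, so split there and multiply the segment counts (each segment already excludes blocked cells): a1→a3: 1; a3→c3: 1; c3→d3: 1; product = 1.
That gives 1 route.

1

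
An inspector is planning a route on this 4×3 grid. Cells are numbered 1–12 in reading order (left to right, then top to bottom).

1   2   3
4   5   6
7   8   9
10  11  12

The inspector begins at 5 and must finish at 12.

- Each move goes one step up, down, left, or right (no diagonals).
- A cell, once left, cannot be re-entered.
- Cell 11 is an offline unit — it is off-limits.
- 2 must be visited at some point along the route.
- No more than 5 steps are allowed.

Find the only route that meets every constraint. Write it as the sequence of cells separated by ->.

Any route must reach 2 and still end at 12 within 5 moves, so the order of the required stops is forced.
Route from 5: up 1 to 2, right 1 to 3, down 3 to 12 — 5 moves in all.
Check: all required cells visited; 5 ≤ 5 moves.

5 -> 2 -> 3 -> 6 -> 9 -> 12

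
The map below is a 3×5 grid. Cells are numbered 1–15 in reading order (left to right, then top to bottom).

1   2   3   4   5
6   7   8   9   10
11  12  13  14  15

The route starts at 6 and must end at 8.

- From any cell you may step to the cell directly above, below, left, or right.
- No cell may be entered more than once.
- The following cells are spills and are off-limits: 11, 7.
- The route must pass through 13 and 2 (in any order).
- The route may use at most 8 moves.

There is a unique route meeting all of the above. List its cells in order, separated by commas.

6, 1, 2, 3, 4, 9, 14, 13, 8

The 8-move cap with required stops at 13, 2 leaves no slack for detours.
Route from 6: up 1 to 1, right 3 to 4, down 2 to 14, left 1 to 13, up 1 to 8 — 8 moves in all.
Check: all required cells visited; 8 ≤ 8 moves.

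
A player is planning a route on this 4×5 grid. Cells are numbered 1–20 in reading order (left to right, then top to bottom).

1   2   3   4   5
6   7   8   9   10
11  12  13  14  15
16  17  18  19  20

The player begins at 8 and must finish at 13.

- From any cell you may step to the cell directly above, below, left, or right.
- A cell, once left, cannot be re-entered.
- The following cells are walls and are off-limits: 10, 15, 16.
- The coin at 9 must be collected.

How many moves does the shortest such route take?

Any route passes through 9 somewhere between 8 and 13. Summing Manhattan distances along the two legs (8 → 9 → 13) gives a lower bound of 1 + 2 = 3 moves.
A route of 3 moves achieves this: 8 → 9 → 14 → 13.
Since 3 matches the lower bound, it is optimal.

3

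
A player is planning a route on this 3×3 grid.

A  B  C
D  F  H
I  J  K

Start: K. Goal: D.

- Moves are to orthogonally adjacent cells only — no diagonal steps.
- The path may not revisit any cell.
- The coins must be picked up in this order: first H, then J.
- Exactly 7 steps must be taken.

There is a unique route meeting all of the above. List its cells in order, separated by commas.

K, H, C, B, F, J, I, D

The waypoints must appear in the order H, J, with no cell reused.
Route from K: up 2 to C, left 1 to B, down 2 to J, left 1 to I, up 1 to D — 7 moves in all.
Check: order respected (H at step 1, J at step 5); 7 moves as required.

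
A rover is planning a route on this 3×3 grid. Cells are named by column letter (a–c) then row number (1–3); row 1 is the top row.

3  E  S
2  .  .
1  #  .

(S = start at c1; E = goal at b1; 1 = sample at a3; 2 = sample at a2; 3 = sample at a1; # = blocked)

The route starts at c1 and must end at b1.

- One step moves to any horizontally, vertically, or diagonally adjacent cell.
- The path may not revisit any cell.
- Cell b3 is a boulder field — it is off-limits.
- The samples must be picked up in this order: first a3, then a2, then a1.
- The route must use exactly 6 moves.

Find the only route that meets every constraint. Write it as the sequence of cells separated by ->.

c1 -> c2 -> b2 -> a3 -> a2 -> a1 -> b1

The waypoints must appear in the order a3, a2, a1, with no cell reused.
Route from c1: down to c2, left to b2, down-left to a3, 2× up (reaching a1), right to b1 — 6 moves in all.
Check: order respected (1 at step 3, 2 at step 4, 3 at step 5); 6 moves as required.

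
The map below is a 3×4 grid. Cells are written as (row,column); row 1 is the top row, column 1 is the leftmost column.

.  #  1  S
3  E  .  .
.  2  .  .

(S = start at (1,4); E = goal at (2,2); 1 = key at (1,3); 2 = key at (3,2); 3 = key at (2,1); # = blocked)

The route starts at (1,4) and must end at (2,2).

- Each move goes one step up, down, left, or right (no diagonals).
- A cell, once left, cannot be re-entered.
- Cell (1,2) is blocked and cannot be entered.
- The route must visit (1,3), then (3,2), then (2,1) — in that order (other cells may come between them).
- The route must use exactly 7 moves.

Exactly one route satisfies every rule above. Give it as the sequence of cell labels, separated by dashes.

The waypoints must appear in the order (1,3), (3,2), (2,1), with no cell reused.
Route from (1,4): left 1 to (1,3), down 2 to (3,3), left 2 to (3,1), up 1 to (2,1), right 1 to (2,2) — 7 moves in all.
Check: order respected (1 at step 1, 2 at step 4, 3 at step 6); 7 moves as required.

(1,4) - (1,3) - (2,3) - (3,3) - (3,2) - (3,1) - (2,1) - (2,2)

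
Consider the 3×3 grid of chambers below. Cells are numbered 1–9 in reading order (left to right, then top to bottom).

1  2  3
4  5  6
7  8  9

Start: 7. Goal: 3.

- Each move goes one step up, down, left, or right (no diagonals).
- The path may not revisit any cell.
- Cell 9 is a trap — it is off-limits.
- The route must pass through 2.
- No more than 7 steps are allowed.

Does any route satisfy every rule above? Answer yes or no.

yes

One route that works: 7 → 4 → 1 → 2 → 3.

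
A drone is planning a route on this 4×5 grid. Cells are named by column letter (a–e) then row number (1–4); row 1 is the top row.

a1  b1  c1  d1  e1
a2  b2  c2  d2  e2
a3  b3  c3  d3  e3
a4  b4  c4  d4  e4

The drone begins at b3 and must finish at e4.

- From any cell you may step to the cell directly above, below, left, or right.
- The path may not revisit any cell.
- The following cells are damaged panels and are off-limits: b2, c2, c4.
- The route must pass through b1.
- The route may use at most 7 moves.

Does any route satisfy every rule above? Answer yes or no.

Even ignoring the no-revisit rule, getting from b3 to e4 via b1 needs at least 4 + 6 = 10 moves (fewest moves per leg, detouring around blocked cells), which exceeds the 7-move limit.

no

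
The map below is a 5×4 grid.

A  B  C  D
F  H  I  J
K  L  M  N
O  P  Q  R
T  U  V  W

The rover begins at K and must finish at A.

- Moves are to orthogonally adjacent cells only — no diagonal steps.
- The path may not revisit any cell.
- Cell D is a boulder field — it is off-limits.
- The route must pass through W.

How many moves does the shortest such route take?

Any route passes through W somewhere between K and A. Summing Manhattan distances along the two legs (K → W → A) gives a lower bound of 5 + 7 = 12 moves.
A route of 12 moves achieves this: K → O → T → U → V → W → R → N → J → I → C → B → A.
Since 12 matches the lower bound, it is optimal.

12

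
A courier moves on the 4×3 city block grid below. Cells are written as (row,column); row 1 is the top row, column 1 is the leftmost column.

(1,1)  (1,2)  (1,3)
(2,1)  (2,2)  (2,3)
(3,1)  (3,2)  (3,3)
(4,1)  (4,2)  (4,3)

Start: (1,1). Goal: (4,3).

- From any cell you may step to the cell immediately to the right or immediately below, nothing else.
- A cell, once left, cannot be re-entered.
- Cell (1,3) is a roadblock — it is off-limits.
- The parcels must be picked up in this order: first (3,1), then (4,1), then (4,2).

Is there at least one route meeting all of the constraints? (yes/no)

One route that works: (1,1) → (2,1) → (3,1) → (4,1) → (4,2) → (4,3).

yes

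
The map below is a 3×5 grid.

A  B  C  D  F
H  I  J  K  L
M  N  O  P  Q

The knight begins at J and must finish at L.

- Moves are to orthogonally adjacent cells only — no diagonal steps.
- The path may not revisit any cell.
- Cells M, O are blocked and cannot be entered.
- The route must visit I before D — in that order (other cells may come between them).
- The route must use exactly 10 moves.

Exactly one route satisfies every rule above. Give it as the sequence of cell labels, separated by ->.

J -> I -> H -> A -> B -> C -> D -> K -> P -> Q -> L

The waypoints must appear in the order I, D, with no cell reused.
Route from J: left 2 to H, up 1 to A, right 3 to D, down 2 to P, right 1 to Q, up 1 to L — 10 moves in all.
Check: order respected (I at step 1, D at step 6); 10 moves as required.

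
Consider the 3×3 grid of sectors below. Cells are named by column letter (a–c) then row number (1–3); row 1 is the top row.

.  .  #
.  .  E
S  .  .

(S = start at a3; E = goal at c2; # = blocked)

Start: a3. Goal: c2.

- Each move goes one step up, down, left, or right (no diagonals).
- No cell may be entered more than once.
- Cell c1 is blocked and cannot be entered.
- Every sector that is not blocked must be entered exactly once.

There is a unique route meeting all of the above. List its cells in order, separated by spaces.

Need to visit all 8 open cells exactly once, starting at a3 and ending at c2.
Route from a3: up 2 to a1, right 1 to b1, down 2 to b3, right 1 to c3, up 1 to c2 — 7 moves in all.
Check: all 8 open cells covered.

a3 a2 a1 b1 b2 b3 c3 c2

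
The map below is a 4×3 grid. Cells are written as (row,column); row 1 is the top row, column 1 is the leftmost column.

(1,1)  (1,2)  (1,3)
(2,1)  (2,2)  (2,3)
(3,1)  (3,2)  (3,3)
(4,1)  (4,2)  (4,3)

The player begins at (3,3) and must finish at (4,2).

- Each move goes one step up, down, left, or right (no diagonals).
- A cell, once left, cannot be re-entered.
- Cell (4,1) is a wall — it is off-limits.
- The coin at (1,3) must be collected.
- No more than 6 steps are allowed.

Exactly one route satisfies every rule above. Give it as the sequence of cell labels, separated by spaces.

The budget equals the shortest possible length, so every move has to be on a shortest route through the required cells.
Route from (3,3): 2× up (reaching (1,3)), left to (1,2), 3× down (reaching (4,2)) — 6 moves in all.
Check: all required cells visited; 6 ≤ 6 moves.

(3,3) (2,3) (1,3) (1,2) (2,2) (3,2) (4,2)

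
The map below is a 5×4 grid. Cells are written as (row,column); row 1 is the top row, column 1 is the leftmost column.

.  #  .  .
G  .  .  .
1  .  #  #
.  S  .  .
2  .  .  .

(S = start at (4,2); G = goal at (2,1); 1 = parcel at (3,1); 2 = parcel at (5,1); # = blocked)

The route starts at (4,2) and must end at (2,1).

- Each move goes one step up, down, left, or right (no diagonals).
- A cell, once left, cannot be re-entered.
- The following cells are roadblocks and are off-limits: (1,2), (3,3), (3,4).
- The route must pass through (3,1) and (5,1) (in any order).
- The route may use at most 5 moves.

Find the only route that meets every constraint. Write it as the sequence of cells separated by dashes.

The budget equals the shortest possible length, so every move has to be on a shortest route through the required cells.
Route from (4,2): down 1 to (5,2), left 1 to (5,1), up 3 to (2,1) — 5 moves in all.
Check: all required cells visited; 5 ≤ 5 moves.

(4,2) - (5,2) - (5,1) - (4,1) - (3,1) - (2,1)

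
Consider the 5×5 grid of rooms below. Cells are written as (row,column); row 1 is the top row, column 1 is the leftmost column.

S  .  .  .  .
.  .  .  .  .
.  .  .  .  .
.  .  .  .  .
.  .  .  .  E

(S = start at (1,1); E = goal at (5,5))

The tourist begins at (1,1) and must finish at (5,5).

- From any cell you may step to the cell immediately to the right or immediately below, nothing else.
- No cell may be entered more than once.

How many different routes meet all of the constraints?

A right/down-only route from (1,1) to (5,5) makes exactly 4 down-moves and 4 right-moves in some order.
With no other constraints that would be C(8,4) = 70 routes.
That gives 70 routes.

70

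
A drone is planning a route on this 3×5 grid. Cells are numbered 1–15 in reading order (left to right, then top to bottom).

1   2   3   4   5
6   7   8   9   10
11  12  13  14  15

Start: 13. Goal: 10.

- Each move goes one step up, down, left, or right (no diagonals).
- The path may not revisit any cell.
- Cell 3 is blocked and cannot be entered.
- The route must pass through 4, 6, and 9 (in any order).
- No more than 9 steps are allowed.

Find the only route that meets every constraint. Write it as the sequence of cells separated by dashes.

The budget equals the shortest possible length, so every move has to be on a shortest route through the required cells.
Route from 13: 2× left (reaching 11), up to 6, 3× right (reaching 9), up to 4, right to 5, down to 10 — 9 moves in all.
Check: all required cells visited; 9 ≤ 9 moves.

13 - 12 - 11 - 6 - 7 - 8 - 9 - 4 - 5 - 10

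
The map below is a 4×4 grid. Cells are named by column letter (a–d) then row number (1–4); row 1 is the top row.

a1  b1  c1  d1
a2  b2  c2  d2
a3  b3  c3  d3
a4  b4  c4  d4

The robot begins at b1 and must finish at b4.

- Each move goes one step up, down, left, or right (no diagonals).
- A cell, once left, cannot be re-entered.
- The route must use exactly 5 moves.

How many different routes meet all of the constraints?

12

Need simple routes of exactly 5 moves from b1 to b4 (Manhattan distance 3, so 1 moves are spent on a detour and 1 undoing it).
Branch systematically from the start, pruning whenever the remaining move budget drops below the Manhattan distance to b4 or differs from it in parity. Grouping the completions by first move — via b2: 6; via a1: 3; via c1: 3 — and summing: 6 + 3 + 3 = 12.
That gives 12 routes.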